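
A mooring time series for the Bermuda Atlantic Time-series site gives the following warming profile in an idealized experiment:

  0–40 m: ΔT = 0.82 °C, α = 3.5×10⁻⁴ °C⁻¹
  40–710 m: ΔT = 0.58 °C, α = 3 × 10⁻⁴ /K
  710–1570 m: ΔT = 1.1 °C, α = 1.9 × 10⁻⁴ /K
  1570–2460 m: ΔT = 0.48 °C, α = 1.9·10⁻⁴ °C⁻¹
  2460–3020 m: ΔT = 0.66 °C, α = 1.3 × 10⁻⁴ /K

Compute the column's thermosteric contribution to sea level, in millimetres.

Layer 1: 40 × 0.82 × 3.5×10⁻⁴ = 0.01148 m
Layer 2: 3×10⁻⁴ × 670 × 0.58 = 0.11658 m
860 × 1.1 × 1.9×10⁻⁴ = 0.17974 m
1570–2460 m: 0.48 × 890 × 1.9×10⁻⁴ = 0.081168 m
2460–3020 m: 0.66 × 1.3×10⁻⁴ × 560 = 0.048048 m
Δh = 0.01148 + 0.11658 + 0.17974 + 0.081168 + 0.048048 = 0.437016 m ≈ 440 mm

440 mm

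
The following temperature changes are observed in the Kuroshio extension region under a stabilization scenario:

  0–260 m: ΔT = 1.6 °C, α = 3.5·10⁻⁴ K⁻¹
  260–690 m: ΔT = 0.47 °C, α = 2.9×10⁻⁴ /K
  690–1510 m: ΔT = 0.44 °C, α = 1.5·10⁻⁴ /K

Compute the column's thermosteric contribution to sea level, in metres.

0.26 m

260 × 3.5×10⁻⁴ × 1.6 = 0.14560 m
2.9×10⁻⁴ × 0.47 × 430 = 0.058609 m
1.5×10⁻⁴ × 820 × 0.44 = 0.05412 m
Δh = 0.14560 + 0.058609 + 0.05412 = 0.258329 m ≈ 0.26 m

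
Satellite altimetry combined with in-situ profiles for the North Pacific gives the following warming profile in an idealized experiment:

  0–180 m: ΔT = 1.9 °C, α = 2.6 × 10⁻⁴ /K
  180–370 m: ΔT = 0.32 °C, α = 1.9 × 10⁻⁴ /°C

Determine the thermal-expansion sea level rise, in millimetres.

1.9 × 180 × 2.6×10⁻⁴ = 0.08892 m
180–370 m: 190 × 1.9×10⁻⁴ × 0.32 = 0.011552 m
Δh = 0.08892 + 0.011552 = 0.100472 m ≈ 100 mm

about 100 mm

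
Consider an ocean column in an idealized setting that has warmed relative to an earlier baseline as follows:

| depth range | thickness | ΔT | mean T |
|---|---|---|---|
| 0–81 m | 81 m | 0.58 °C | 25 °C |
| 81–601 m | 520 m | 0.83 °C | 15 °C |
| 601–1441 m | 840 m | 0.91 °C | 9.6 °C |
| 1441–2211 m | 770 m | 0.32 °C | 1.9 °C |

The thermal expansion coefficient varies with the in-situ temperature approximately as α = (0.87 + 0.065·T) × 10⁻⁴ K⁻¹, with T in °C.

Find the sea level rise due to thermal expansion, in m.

Layer 1: α = (0.87 + 0.065×25)×10⁻⁴ = 2.495×10⁻⁴ K⁻¹
Layer 2: α = (0.87 + 0.065×15)×10⁻⁴ = 1.845×10⁻⁴ K⁻¹
Layer 3: α = (0.87 + 0.065×9.6)×10⁻⁴ = 1.494×10⁻⁴ K⁻¹
Layer 4: α = (0.87 + 0.065×1.9)×10⁻⁴ = 0.9935×10⁻⁴ K⁻¹
2.495×10⁻⁴ × 0.58 × 81 = 0.01172151 m
1.845×10⁻⁴ × 520 × 0.83 = 0.0796302 m
Layer 3: 840 × 0.91 × 1.494×10⁻⁴ = 0.11420136 m
Layer 4: 770 × 0.9935×10⁻⁴ × 0.32 = 0.02447984 m
Δh = 0.01172151 + 0.0796302 + 0.11420136 + 0.02447984 = 0.23003291 m ≈ 0.230 m

about 0.230 m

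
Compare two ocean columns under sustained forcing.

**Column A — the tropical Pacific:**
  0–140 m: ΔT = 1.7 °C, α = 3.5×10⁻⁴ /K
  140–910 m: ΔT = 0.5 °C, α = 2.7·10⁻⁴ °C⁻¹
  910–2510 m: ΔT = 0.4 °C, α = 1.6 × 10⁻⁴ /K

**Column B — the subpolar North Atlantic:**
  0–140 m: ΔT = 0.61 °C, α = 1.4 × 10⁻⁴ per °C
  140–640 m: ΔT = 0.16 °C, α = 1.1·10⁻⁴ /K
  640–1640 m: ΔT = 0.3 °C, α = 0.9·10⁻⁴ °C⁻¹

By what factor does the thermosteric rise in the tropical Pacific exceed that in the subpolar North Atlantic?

A 0–140 m: 140 × 3.5×10⁻⁴ × 1.7 = 0.08330 m
A 770 × 0.5 × 2.7×10⁻⁴ = 0.10395 m
A Layer 3: 0.4 × 1.6×10⁻⁴ × 1600 = 0.10240 m
A total: 0.28965 m
B Layer 1: 0.61 × 1.4×10⁻⁴ × 140 = 0.011956 m
B Layer 2: 500 × 1.1×10⁻⁴ × 0.16 = 0.00880 m
B 0.9×10⁻⁴ × 1000 × 0.3 = 0.02700 m
B total: 0.047756 m
Ratio: 0.28965 / 0.047756 ≈ 6.065

≈ 6.07×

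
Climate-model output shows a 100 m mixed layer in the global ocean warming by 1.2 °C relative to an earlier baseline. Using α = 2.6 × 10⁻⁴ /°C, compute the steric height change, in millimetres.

Δh = 31.2 mm

Δh = αΔT·H = 2.6×10⁻⁴ × 1.2 × 100 = 0.03120 m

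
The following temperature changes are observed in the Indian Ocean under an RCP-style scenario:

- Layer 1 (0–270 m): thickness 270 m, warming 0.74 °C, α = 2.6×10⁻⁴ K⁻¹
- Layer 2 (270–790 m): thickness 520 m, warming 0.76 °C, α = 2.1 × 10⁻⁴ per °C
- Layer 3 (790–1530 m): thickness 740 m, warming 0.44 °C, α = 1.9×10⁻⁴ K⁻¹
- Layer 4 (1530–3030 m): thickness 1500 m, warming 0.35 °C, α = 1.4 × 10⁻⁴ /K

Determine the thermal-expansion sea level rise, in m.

about 0.270 m

270 × 0.74 × 2.6×10⁻⁴ = 0.051948 m
270–790 m: 2.1×10⁻⁴ × 520 × 0.76 = 0.082992 m
740 × 0.44 × 1.9×10⁻⁴ = 0.061864 m
Layer 4: 1500 × 0.35 × 1.4×10⁻⁴ = 0.07350 m
Δh = 0.051948 + 0.082992 + 0.061864 + 0.07350 = 0.270304 m ≈ 0.270 m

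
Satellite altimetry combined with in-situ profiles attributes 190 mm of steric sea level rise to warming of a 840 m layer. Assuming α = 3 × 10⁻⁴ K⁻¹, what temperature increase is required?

0.75 K

ΔT = Δh/(αH) = 0.19 / (3×10⁻⁴ × 840) ≈ 0.7540 K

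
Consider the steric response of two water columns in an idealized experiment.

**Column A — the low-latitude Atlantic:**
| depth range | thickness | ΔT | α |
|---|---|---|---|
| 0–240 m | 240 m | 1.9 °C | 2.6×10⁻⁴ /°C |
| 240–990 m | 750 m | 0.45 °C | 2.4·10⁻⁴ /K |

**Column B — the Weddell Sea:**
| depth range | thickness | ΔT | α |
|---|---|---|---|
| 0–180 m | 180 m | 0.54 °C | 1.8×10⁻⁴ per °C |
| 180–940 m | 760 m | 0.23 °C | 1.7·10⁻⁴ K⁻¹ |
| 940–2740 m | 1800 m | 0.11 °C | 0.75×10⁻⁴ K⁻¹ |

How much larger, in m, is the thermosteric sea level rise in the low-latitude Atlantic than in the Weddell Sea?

A 240 × 1.9 × 2.6×10⁻⁴ = 0.11856 m
A 2.4×10⁻⁴ × 0.45 × 750 = 0.08100 m
A total: 0.19956 m
B Layer 1: 180 × 0.54 × 1.8×10⁻⁴ = 0.017496 m
B 0.23 × 760 × 1.7×10⁻⁴ = 0.029716 m
B 940–2740 m: 0.11 × 0.75×10⁻⁴ × 1800 = 0.01485 m
B total: 0.062062 m
Difference: 0.19956 − 0.062062 = 0.137498 m

Δh_A − Δh_B ≈ 0.14 m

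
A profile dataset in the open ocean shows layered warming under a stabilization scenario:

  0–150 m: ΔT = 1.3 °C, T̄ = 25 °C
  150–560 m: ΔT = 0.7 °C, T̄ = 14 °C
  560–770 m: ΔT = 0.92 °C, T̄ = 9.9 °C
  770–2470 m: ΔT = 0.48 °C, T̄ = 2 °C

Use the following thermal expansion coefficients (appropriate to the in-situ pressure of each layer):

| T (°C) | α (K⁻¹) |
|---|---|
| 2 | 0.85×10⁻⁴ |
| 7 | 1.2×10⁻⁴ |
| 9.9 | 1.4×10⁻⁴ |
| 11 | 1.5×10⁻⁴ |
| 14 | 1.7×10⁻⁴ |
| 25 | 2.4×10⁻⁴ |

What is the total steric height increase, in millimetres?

about 190 mm

Layer 1 at 25 °C → α = 2.4×10⁻⁴ K⁻¹
Layer 2 at 14 °C → α = 1.7×10⁻⁴ K⁻¹
Layer 3 at 9.9 °C → α = 1.4×10⁻⁴ K⁻¹
Layer 4 at 2 °C → α = 0.85×10⁻⁴ K⁻¹
2.4×10⁻⁴ × 150 × 1.3 = 0.04680 m
150–560 m: 0.7 × 410 × 1.7×10⁻⁴ = 0.04879 m
210 × 1.4×10⁻⁴ × 0.92 = 0.027048 m
770–2470 m: 1700 × 0.48 × 0.85×10⁻⁴ = 0.06936 m
Δh = 0.04680 + 0.04879 + 0.027048 + 0.06936 = 0.191998 m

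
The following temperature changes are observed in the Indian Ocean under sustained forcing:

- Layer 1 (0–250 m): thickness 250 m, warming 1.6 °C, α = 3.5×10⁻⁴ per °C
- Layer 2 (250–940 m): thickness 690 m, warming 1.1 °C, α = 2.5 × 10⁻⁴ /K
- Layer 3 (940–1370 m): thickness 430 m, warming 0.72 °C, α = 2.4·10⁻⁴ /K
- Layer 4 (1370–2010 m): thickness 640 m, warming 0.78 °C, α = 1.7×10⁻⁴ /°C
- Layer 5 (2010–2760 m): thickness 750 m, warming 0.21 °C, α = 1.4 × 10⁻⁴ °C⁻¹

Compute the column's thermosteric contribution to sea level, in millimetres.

Layer 1: 250 × 1.6 × 3.5×10⁻⁴ = 0.14000 m
2.5×10⁻⁴ × 1.1 × 690 = 0.18975 m
940–1370 m: 0.72 × 430 × 2.4×10⁻⁴ = 0.074304 m
640 × 0.78 × 1.7×10⁻⁴ = 0.084864 m
0.21 × 750 × 1.4×10⁻⁴ = 0.02205 m
Δh = 0.14000 + 0.18975 + 0.074304 + 0.084864 + 0.02205 = 0.510968 m

511 mm of thermosteric rise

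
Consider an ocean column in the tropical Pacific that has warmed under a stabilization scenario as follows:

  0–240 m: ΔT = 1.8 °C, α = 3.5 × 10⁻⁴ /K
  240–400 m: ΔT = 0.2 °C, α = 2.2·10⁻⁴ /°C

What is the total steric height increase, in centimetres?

240 × 3.5×10⁻⁴ × 1.8 = 0.15120 m
160 × 0.2 × 2.2×10⁻⁴ = 0.00704 m
Δh = 0.15120 + 0.00704 = 0.15824 m ≈ 15.8 cm

Δh ≈ 15.8 cm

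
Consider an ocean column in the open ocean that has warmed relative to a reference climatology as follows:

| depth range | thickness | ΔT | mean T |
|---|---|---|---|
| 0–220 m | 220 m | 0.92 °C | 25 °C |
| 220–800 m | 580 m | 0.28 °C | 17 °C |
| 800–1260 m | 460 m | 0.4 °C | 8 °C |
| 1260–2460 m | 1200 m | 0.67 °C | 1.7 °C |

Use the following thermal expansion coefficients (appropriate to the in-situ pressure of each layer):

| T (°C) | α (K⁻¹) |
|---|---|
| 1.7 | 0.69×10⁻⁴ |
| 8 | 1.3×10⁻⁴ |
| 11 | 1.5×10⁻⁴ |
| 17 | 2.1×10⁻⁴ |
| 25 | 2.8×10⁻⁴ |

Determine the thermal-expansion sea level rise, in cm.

Δh ≈ 17.0 cm

Layer 1 at 25 °C → α = 2.8×10⁻⁴ K⁻¹
Layer 2 at 17 °C → α = 2.1×10⁻⁴ K⁻¹
Layer 3 at 8 °C → α = 1.3×10⁻⁴ K⁻¹
Layer 4 at 1.7 °C → α = 0.69×10⁻⁴ K⁻¹
0–220 m: 220 × 0.92 × 2.8×10⁻⁴ = 0.056672 m
220–800 m: 2.1×10⁻⁴ × 0.28 × 580 = 0.034104 m
800–1260 m: 460 × 0.4 × 1.3×10⁻⁴ = 0.02392 m
1260–2460 m: 0.67 × 1200 × 0.69×10⁻⁴ = 0.055476 m
Δh = 0.056672 + 0.034104 + 0.02392 + 0.055476 = 0.170172 m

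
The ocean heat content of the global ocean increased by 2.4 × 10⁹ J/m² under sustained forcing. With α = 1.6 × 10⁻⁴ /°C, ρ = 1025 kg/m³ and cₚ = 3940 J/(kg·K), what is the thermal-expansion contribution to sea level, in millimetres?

about 95.1 mm

Δh = αQ/(ρcₚ) = 1.6×10⁻⁴ × 2.4×10⁹ / (1025 × 3940) ≈ 0.095085 m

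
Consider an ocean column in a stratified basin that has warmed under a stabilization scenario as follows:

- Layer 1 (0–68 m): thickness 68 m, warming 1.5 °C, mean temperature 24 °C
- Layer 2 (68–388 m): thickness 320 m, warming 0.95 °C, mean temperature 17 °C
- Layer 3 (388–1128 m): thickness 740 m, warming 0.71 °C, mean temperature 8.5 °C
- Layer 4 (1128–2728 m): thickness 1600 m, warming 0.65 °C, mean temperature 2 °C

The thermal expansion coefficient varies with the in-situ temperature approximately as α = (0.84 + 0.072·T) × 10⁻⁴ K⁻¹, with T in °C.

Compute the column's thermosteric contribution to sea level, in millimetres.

270 mm of thermosteric rise

Layer 1: α = (0.84 + 0.072×24)×10⁻⁴ = 2.568×10⁻⁴ K⁻¹
Layer 2: α = (0.84 + 0.072×17)×10⁻⁴ = 2.064×10⁻⁴ K⁻¹
Layer 3: α = (0.84 + 0.072×8.5)×10⁻⁴ = 1.452×10⁻⁴ K⁻¹
Layer 4: α = (0.84 + 0.072×2)×10⁻⁴ = 0.984×10⁻⁴ K⁻¹
0–68 m: 68 × 1.5 × 2.568×10⁻⁴ = 0.0261936 m
Layer 2: 320 × 2.064×10⁻⁴ × 0.95 = 0.0627456 m
388–1128 m: 1.452×10⁻⁴ × 0.71 × 740 = 0.07628808 m
0.984×10⁻⁴ × 0.65 × 1600 = 0.102336 m
Δh = 0.0261936 + 0.0627456 + 0.07628808 + 0.102336 = 0.26756328 m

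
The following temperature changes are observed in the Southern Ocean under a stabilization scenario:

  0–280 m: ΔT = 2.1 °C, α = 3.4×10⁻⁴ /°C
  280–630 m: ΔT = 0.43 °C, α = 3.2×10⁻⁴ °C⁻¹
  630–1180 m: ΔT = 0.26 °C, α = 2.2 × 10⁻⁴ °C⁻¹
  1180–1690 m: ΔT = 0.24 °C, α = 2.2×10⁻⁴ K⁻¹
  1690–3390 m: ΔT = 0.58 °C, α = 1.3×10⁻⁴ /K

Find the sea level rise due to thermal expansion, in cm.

Layer 1: 2.1 × 280 × 3.4×10⁻⁴ = 0.19992 m
Layer 2: 3.2×10⁻⁴ × 0.43 × 350 = 0.04816 m
2.2×10⁻⁴ × 550 × 0.26 = 0.03146 m
Layer 4: 510 × 2.2×10⁻⁴ × 0.24 = 0.026928 m
1700 × 0.58 × 1.3×10⁻⁴ = 0.12818 m
Δh = 0.19992 + 0.04816 + 0.03146 + 0.026928 + 0.12818 = 0.434648 m ≈ 43.5 cm

43.5 cm of thermosteric rise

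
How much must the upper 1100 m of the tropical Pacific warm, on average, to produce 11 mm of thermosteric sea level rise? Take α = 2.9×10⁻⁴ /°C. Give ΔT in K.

ΔT ≈ 0.0345 K

ΔT = Δh/(αH) = 0.011 / (2.9×10⁻⁴ × 1100) ≈ 0.03448 K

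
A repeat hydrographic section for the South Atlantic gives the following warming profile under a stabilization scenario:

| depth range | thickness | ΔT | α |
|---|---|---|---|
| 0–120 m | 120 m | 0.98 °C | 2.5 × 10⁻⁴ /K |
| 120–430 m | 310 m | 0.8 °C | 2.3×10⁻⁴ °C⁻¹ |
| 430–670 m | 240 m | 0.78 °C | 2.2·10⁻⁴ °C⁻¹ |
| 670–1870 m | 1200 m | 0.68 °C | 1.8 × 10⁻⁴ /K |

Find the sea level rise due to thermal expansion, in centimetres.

0–120 m: 2.5×10⁻⁴ × 120 × 0.98 = 0.02940 m
Layer 2: 0.8 × 310 × 2.3×10⁻⁴ = 0.05704 m
430–670 m: 0.78 × 2.2×10⁻⁴ × 240 = 0.041184 m
1.8×10⁻⁴ × 0.68 × 1200 = 0.14688 m
Δh = 0.02940 + 0.05704 + 0.041184 + 0.14688 = 0.274504 m ≈ 27.5 cm

Δh ≈ 27.5 cm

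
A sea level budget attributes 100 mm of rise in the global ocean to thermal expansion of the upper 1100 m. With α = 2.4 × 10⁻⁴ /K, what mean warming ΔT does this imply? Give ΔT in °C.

about 0.379 °C

ΔT = Δh/(αH) = 0.1 / (2.4×10⁻⁴ × 1100) ≈ 0.3788 °C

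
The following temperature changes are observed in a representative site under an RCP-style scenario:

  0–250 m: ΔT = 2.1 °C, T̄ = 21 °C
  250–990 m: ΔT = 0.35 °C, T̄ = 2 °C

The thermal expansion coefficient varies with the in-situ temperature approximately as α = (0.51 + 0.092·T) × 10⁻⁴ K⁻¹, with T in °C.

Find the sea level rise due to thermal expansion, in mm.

Layer 1: α = (0.51 + 0.092×21)×10⁻⁴ = 2.442×10⁻⁴ K⁻¹
Layer 2: α = (0.51 + 0.092×2)×10⁻⁴ = 0.694×10⁻⁴ K⁻¹
250 × 2.442×10⁻⁴ × 2.1 = 0.128205 m
740 × 0.694×10⁻⁴ × 0.35 = 0.0179746 m
Δh = 0.128205 + 0.0179746 = 0.1461796 m

150 mm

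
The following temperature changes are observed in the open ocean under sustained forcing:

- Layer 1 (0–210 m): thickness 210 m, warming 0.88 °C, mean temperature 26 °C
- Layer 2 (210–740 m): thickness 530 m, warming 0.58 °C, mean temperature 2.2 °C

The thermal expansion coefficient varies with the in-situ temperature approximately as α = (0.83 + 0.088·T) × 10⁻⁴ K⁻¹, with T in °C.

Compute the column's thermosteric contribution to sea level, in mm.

Layer 1: α = (0.83 + 0.088×26)×10⁻⁴ = 3.118×10⁻⁴ K⁻¹
Layer 2: α = (0.83 + 0.088×2.2)×10⁻⁴ = 1.0236×10⁻⁴ K⁻¹
3.118×10⁻⁴ × 0.88 × 210 = 0.05762064 m
210–740 m: 1.0236×10⁻⁴ × 530 × 0.58 = 0.031465464 m
Δh = 0.05762064 + 0.031465464 = 0.089086104 m

Δh ≈ 89 mm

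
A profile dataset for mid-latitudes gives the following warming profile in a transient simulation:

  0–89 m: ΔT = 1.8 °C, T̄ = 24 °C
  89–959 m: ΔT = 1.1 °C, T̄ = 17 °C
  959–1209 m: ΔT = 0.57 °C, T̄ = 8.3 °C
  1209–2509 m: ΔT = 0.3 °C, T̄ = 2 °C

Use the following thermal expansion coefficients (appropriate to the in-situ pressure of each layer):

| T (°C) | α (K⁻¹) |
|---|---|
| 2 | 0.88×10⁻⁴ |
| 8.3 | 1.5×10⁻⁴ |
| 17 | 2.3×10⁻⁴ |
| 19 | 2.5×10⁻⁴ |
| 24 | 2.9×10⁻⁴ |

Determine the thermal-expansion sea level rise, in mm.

about 322 mm

Layer 1 at 24 °C → α = 2.9×10⁻⁴ K⁻¹
Layer 2 at 17 °C → α = 2.3×10⁻⁴ K⁻¹
Layer 3 at 8.3 °C → α = 1.5×10⁻⁴ K⁻¹
Layer 4 at 2 °C → α = 0.88×10⁻⁴ K⁻¹
Layer 1: 89 × 2.9×10⁻⁴ × 1.8 = 0.046458 m
89–959 m: 1.1 × 870 × 2.3×10⁻⁴ = 0.22011 m
959–1209 m: 250 × 0.57 × 1.5×10⁻⁴ = 0.021375 m
Layer 4: 0.88×10⁻⁴ × 1300 × 0.3 = 0.03432 m
Δh = 0.046458 + 0.22011 + 0.021375 + 0.03432 = 0.322263 m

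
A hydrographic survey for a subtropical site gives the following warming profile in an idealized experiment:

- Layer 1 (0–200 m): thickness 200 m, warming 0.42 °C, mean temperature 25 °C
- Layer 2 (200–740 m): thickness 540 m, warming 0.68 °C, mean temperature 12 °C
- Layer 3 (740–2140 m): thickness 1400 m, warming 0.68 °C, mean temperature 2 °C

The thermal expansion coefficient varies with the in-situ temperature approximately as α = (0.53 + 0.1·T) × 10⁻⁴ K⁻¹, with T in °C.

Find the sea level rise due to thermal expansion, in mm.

Layer 1: α = (0.53 + 0.1×25)×10⁻⁴ = 3.03×10⁻⁴ K⁻¹
Layer 2: α = (0.53 + 0.1×12)×10⁻⁴ = 1.73×10⁻⁴ K⁻¹
Layer 3: α = (0.53 + 0.1×2)×10⁻⁴ = 0.73×10⁻⁴ K⁻¹
Layer 1: 3.03×10⁻⁴ × 200 × 0.42 = 0.025452 m
Layer 2: 1.73×10⁻⁴ × 540 × 0.68 = 0.0635256 m
0.68 × 1400 × 0.73×10⁻⁴ = 0.069496 m
Δh = 0.025452 + 0.0635256 + 0.069496 = 0.1584736 m

Δh = 160 mm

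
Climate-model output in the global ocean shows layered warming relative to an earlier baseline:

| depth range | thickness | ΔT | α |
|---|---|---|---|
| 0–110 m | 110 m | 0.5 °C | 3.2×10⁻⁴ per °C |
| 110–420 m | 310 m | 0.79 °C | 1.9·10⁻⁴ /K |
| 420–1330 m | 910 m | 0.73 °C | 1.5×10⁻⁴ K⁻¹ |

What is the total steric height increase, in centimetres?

0–110 m: 3.2×10⁻⁴ × 110 × 0.5 = 0.01760 m
1.9×10⁻⁴ × 310 × 0.79 = 0.046531 m
1.5×10⁻⁴ × 910 × 0.73 = 0.099645 m
Δh = 0.01760 + 0.046531 + 0.099645 = 0.163776 m

16 cm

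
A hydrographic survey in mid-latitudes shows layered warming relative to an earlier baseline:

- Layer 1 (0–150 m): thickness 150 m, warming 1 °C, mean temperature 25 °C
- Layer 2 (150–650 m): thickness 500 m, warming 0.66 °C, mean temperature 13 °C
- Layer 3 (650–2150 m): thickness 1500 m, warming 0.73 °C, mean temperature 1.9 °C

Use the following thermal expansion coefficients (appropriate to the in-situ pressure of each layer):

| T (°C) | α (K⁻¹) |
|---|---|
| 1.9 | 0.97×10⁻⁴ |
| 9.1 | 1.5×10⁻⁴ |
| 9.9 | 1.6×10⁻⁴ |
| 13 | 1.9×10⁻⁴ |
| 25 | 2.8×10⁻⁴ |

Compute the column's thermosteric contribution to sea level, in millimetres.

Δh = 211 mm

Layer 1 at 25 °C → α = 2.8×10⁻⁴ K⁻¹
Layer 2 at 13 °C → α = 1.9×10⁻⁴ K⁻¹
Layer 3 at 1.9 °C → α = 0.97×10⁻⁴ K⁻¹
Layer 1: 150 × 1 × 2.8×10⁻⁴ = 0.04200 m
150–650 m: 0.66 × 500 × 1.9×10⁻⁴ = 0.06270 m
1500 × 0.97×10⁻⁴ × 0.73 = 0.106215 m
Δh = 0.04200 + 0.06270 + 0.106215 = 0.210915 m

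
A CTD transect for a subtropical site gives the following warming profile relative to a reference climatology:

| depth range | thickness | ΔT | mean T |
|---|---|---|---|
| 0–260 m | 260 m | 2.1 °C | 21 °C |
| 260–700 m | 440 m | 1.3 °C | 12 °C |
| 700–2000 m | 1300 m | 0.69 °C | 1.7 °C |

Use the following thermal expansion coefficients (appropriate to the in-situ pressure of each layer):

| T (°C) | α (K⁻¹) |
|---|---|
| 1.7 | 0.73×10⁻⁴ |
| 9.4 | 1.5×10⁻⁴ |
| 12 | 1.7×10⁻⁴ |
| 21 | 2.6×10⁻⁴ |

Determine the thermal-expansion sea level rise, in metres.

0.305 m of thermosteric rise

Layer 1 at 21 °C → α = 2.6×10⁻⁴ K⁻¹
Layer 2 at 12 °C → α = 1.7×10⁻⁴ K⁻¹
Layer 3 at 1.7 °C → α = 0.73×10⁻⁴ K⁻¹
260 × 2.1 × 2.6×10⁻⁴ = 0.14196 m
Layer 2: 1.3 × 440 × 1.7×10⁻⁴ = 0.09724 m
700–2000 m: 1300 × 0.73×10⁻⁴ × 0.69 = 0.065481 m
Δh = 0.14196 + 0.09724 + 0.065481 = 0.304681 m ≈ 0.305 m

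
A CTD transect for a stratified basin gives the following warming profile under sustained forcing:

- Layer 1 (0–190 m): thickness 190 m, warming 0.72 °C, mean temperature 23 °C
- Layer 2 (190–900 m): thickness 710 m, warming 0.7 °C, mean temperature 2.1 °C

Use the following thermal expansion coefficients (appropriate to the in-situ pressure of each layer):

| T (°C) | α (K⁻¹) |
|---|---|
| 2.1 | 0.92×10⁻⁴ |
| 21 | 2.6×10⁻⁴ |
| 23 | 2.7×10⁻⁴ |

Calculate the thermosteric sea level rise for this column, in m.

Layer 1 at 23 °C → α = 2.7×10⁻⁴ K⁻¹
Layer 2 at 2.1 °C → α = 0.92×10⁻⁴ K⁻¹
0.72 × 190 × 2.7×10⁻⁴ = 0.036936 m
190–900 m: 0.7 × 710 × 0.92×10⁻⁴ = 0.045724 m
Δh = 0.036936 + 0.045724 = 0.08266 m ≈ 0.0827 m

0.0827 m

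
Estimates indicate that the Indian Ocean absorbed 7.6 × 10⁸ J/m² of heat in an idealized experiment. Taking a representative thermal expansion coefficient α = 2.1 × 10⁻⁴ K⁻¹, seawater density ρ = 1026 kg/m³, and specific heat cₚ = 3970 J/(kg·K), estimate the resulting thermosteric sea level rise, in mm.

Δh = αQ/(ρcₚ) = 2.1×10⁻⁴ × 7.6×10⁸ / (1026 × 3970) ≈ 0.039183 m

39.2 mm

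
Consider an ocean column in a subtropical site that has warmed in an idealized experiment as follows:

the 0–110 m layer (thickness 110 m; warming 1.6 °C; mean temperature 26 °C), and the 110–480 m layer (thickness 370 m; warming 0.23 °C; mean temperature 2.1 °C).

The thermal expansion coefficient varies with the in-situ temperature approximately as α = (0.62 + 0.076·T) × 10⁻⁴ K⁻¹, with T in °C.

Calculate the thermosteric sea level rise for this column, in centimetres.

Layer 1: α = (0.62 + 0.076×26)×10⁻⁴ = 2.596×10⁻⁴ K⁻¹
Layer 2: α = (0.62 + 0.076×2.1)×10⁻⁴ = 0.7796×10⁻⁴ K⁻¹
110 × 1.6 × 2.596×10⁻⁴ = 0.0456896 m
Layer 2: 0.7796×10⁻⁴ × 0.23 × 370 = 0.006634396 m
Δh = 0.0456896 + 0.006634396 = 0.052323996 m ≈ 5.23 cm

5.23 cm of thermosteric rise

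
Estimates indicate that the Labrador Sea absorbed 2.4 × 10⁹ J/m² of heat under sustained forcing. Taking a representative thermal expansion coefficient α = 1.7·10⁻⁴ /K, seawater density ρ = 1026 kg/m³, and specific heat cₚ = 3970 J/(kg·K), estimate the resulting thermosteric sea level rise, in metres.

about 0.10 m

Δh = αQ/(ρcₚ) = 1.7×10⁻⁴ × 2.4×10⁹ / (1026 × 3970) ≈ 0.10017 m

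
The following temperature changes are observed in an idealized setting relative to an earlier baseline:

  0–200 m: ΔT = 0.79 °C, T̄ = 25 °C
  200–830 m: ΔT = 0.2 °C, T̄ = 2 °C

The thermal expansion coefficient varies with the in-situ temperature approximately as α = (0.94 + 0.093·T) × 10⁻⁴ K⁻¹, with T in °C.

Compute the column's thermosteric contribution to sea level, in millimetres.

Layer 1: α = (0.94 + 0.093×25)×10⁻⁴ = 3.265×10⁻⁴ K⁻¹
Layer 2: α = (0.94 + 0.093×2)×10⁻⁴ = 1.126×10⁻⁴ K⁻¹
0–200 m: 200 × 3.265×10⁻⁴ × 0.79 = 0.051587 m
200–830 m: 630 × 1.126×10⁻⁴ × 0.2 = 0.0141876 m
Δh = 0.051587 + 0.0141876 = 0.0657746 m

Δh = 66 mm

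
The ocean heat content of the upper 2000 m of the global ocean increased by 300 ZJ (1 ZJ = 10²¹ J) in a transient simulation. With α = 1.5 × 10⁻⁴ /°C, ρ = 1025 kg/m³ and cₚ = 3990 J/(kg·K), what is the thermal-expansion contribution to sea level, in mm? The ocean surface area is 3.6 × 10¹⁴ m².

Δh ≈ 30.6 mm

Per unit area: Q = 300×10²¹ / (3.6×10¹⁴) ≈ 8.333×10⁸ J/m²
Δh = αQ/(ρcₚ) = 1.5×10⁻⁴ × 8.333×10⁸ / (1025 × 3990) ≈ 0.030563 m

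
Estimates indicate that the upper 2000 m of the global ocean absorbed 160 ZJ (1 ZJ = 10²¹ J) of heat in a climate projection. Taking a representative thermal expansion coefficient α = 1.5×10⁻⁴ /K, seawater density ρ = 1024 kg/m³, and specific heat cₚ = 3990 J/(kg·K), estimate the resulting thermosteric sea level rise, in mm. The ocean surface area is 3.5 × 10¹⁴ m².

16.8 mm

Per unit area: Q = 160×10²¹ / (3.5×10¹⁴) ≈ 4.571×10⁸ J/m²
Δh = αQ/(ρcₚ) = 1.5×10⁻⁴ × 4.571×10⁸ / (1024 × 3990) ≈ 0.016781 m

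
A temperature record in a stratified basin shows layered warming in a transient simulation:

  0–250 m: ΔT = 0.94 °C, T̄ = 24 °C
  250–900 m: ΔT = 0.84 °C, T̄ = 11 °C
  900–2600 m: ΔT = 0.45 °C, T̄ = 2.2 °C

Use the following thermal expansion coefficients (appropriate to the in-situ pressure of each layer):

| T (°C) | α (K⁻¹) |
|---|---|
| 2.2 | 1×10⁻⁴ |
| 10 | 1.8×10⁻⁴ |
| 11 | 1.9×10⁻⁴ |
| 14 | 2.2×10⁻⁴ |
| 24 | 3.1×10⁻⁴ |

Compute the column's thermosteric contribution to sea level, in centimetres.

Δh = 25 cm

Layer 1 at 24 °C → α = 3.1×10⁻⁴ K⁻¹
Layer 2 at 11 °C → α = 1.9×10⁻⁴ K⁻¹
Layer 3 at 2.2 °C → α = 1×10⁻⁴ K⁻¹
0–250 m: 0.94 × 250 × 3.1×10⁻⁴ = 0.07285 m
250–900 m: 650 × 0.84 × 1.9×10⁻⁴ = 0.10374 m
1700 × 1×10⁻⁴ × 0.45 = 0.07650 m
Δh = 0.07285 + 0.10374 + 0.07650 = 0.25309 m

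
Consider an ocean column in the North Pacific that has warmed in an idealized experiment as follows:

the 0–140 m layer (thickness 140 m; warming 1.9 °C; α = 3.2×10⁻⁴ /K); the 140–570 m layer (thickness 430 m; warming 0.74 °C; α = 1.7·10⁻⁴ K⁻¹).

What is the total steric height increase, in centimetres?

Layer 1: 140 × 1.9 × 3.2×10⁻⁴ = 0.08512 m
0.74 × 1.7×10⁻⁴ × 430 = 0.054094 m
Δh = 0.08512 + 0.054094 = 0.139214 m ≈ 13.9 cm

13.9 cm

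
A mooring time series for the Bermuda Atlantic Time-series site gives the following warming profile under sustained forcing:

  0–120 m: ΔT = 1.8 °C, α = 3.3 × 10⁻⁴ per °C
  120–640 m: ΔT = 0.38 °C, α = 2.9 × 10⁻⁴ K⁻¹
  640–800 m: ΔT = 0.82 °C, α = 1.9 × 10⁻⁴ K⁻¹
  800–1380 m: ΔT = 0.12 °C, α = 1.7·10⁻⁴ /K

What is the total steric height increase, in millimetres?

Δh ≈ 170 mm

1.8 × 3.3×10⁻⁴ × 120 = 0.07128 m
120–640 m: 2.9×10⁻⁴ × 520 × 0.38 = 0.057304 m
640–800 m: 1.9×10⁻⁴ × 160 × 0.82 = 0.024928 m
580 × 1.7×10⁻⁴ × 0.12 = 0.011832 m
Δh = 0.07128 + 0.057304 + 0.024928 + 0.011832 = 0.165344 m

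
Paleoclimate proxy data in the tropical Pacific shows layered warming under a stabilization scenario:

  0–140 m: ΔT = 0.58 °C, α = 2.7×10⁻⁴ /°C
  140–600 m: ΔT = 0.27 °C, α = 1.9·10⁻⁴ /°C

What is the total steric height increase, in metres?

0.0455 m

Layer 1: 140 × 0.58 × 2.7×10⁻⁴ = 0.021924 m
Layer 2: 1.9×10⁻⁴ × 0.27 × 460 = 0.023598 m
Δh = 0.021924 + 0.023598 = 0.045522 m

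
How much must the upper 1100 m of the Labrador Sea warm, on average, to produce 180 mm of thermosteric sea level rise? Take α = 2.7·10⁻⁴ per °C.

ΔT = Δh/(αH) = 0.18 / (2.7×10⁻⁴ × 1100) ≈ 0.6061 °C

about 0.61 °C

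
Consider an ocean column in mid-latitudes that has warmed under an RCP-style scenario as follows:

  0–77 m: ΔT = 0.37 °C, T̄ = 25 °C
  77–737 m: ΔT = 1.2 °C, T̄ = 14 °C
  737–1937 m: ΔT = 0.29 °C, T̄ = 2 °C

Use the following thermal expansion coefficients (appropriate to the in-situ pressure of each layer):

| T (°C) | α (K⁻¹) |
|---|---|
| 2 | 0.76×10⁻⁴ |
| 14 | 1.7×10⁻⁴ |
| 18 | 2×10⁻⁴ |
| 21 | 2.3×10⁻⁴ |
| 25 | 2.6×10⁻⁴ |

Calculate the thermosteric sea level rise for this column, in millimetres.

168 mm of thermosteric rise

Layer 1 at 25 °C → α = 2.6×10⁻⁴ K⁻¹
Layer 2 at 14 °C → α = 1.7×10⁻⁴ K⁻¹
Layer 3 at 2 °C → α = 0.76×10⁻⁴ K⁻¹
2.6×10⁻⁴ × 0.37 × 77 = 0.0074074 m
Layer 2: 1.2 × 660 × 1.7×10⁻⁴ = 0.13464 m
Layer 3: 0.76×10⁻⁴ × 1200 × 0.29 = 0.026448 m
Δh = 0.0074074 + 0.13464 + 0.026448 = 0.1684954 m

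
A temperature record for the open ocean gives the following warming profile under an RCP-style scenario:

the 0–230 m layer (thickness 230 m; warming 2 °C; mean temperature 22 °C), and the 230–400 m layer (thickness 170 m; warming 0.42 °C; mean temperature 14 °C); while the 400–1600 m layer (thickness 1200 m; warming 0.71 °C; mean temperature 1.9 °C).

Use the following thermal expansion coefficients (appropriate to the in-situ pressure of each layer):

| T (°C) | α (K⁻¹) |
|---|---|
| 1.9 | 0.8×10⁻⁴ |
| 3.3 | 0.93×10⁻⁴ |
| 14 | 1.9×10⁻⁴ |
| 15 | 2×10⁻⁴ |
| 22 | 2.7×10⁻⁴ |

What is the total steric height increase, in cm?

about 20.6 cm

Layer 1 at 22 °C → α = 2.7×10⁻⁴ K⁻¹
Layer 2 at 14 °C → α = 1.9×10⁻⁴ K⁻¹
Layer 3 at 1.9 °C → α = 0.8×10⁻⁴ K⁻¹
230 × 2.7×10⁻⁴ × 2 = 0.12420 m
230–400 m: 170 × 0.42 × 1.9×10⁻⁴ = 0.013566 m
0.71 × 1200 × 0.8×10⁻⁴ = 0.06816 m
Δh = 0.12420 + 0.013566 + 0.06816 = 0.205926 m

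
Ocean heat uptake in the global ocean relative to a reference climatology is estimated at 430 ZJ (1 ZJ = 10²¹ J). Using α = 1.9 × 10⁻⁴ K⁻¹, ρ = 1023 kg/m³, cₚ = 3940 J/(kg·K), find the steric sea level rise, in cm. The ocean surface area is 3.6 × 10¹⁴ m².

about 5.63 cm

Per unit area: Q = 430×10²¹ / (3.6×10¹⁴) ≈ 1.194×10⁹ J/m²
Δh = αQ/(ρcₚ) = 1.9×10⁻⁴ × 1.194×10⁹ / (1023 × 3940) ≈ 0.056284 m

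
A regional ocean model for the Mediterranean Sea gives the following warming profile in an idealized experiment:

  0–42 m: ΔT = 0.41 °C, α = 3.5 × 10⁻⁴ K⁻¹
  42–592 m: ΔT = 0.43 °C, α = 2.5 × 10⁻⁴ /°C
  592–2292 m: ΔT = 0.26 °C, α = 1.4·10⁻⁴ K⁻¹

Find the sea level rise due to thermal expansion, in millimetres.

Δh = 130 mm

0–42 m: 42 × 0.41 × 3.5×10⁻⁴ = 0.006027 m
42–592 m: 2.5×10⁻⁴ × 0.43 × 550 = 0.059125 m
592–2292 m: 0.26 × 1700 × 1.4×10⁻⁴ = 0.06188 m
Δh = 0.006027 + 0.059125 + 0.06188 = 0.127032 m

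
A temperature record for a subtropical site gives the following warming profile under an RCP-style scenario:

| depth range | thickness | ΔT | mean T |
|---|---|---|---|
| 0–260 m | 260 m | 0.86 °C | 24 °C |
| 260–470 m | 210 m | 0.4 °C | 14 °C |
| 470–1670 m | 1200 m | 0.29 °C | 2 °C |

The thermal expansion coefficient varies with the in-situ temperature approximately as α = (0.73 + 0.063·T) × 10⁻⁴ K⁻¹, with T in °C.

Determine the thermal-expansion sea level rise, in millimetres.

93.5 mm

Layer 1: α = (0.73 + 0.063×24)×10⁻⁴ = 2.242×10⁻⁴ K⁻¹
Layer 2: α = (0.73 + 0.063×14)×10⁻⁴ = 1.612×10⁻⁴ K⁻¹
Layer 3: α = (0.73 + 0.063×2)×10⁻⁴ = 0.856×10⁻⁴ K⁻¹
260 × 0.86 × 2.242×10⁻⁴ = 0.05013112 m
210 × 0.4 × 1.612×10⁻⁴ = 0.0135408 m
Layer 3: 0.856×10⁻⁴ × 0.29 × 1200 = 0.0297888 m
Δh = 0.05013112 + 0.0135408 + 0.0297888 = 0.09346072 m ≈ 93.5 mm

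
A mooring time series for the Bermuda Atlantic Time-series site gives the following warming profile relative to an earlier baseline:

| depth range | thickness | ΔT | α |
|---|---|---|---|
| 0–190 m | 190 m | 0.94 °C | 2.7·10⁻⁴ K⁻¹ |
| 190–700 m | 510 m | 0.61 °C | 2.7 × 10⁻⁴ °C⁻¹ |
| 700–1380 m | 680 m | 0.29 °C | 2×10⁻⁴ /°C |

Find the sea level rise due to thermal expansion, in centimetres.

Δh ≈ 17 cm

0.94 × 2.7×10⁻⁴ × 190 = 0.048222 m
510 × 2.7×10⁻⁴ × 0.61 = 0.083997 m
700–1380 m: 0.29 × 680 × 2×10⁻⁴ = 0.03944 m
Δh = 0.048222 + 0.083997 + 0.03944 = 0.171659 m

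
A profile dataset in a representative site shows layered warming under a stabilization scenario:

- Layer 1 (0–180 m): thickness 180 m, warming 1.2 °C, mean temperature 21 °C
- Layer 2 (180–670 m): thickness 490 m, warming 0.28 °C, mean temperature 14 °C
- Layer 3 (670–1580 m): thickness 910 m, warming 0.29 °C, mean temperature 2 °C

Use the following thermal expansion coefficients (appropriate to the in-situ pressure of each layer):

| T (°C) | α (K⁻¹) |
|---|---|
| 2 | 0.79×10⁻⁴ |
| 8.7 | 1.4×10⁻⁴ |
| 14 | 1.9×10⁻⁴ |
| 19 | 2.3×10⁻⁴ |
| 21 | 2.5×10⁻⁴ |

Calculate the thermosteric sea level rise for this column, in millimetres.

about 101 mm

Layer 1 at 21 °C → α = 2.5×10⁻⁴ K⁻¹
Layer 2 at 14 °C → α = 1.9×10⁻⁴ K⁻¹
Layer 3 at 2 °C → α = 0.79×10⁻⁴ K⁻¹
2.5×10⁻⁴ × 1.2 × 180 = 0.05400 m
180–670 m: 0.28 × 1.9×10⁻⁴ × 490 = 0.026068 m
670–1580 m: 0.29 × 910 × 0.79×10⁻⁴ = 0.0208481 m
Δh = 0.05400 + 0.026068 + 0.0208481 = 0.1009161 m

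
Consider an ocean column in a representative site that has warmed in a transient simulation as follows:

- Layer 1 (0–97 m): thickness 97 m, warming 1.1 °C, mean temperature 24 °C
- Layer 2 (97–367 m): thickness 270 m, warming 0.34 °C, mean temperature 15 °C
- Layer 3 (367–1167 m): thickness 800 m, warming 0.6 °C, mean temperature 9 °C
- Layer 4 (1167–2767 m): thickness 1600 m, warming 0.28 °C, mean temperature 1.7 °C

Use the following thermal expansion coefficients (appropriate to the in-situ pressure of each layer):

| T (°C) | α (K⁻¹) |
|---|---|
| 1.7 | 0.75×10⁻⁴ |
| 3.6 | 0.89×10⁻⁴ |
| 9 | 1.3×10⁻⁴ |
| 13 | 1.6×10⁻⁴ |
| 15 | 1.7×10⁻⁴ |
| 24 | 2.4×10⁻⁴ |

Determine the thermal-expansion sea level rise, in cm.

Δh = 14 cm

Layer 1 at 24 °C → α = 2.4×10⁻⁴ K⁻¹
Layer 2 at 15 °C → α = 1.7×10⁻⁴ K⁻¹
Layer 3 at 9 °C → α = 1.3×10⁻⁴ K⁻¹
Layer 4 at 1.7 °C → α = 0.75×10⁻⁴ K⁻¹
0–97 m: 1.1 × 2.4×10⁻⁴ × 97 = 0.025608 m
97–367 m: 0.34 × 270 × 1.7×10⁻⁴ = 0.015606 m
367–1167 m: 800 × 0.6 × 1.3×10⁻⁴ = 0.06240 m
0.28 × 1600 × 0.75×10⁻⁴ = 0.03360 m
Δh = 0.025608 + 0.015606 + 0.06240 + 0.03360 = 0.137214 m ≈ 14 cm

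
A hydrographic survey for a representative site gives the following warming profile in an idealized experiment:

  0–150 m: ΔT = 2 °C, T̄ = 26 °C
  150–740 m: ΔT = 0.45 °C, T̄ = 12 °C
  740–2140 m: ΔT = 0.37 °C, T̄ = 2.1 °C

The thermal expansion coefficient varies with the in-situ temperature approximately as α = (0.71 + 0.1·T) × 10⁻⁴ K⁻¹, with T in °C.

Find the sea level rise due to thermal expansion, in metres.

0.198 m of thermosteric rise

Layer 1: α = (0.71 + 0.1×26)×10⁻⁴ = 3.31×10⁻⁴ K⁻¹
Layer 2: α = (0.71 + 0.1×12)×10⁻⁴ = 1.91×10⁻⁴ K⁻¹
Layer 3: α = (0.71 + 0.1×2.1)×10⁻⁴ = 0.92×10⁻⁴ K⁻¹
0–150 m: 3.31×10⁻⁴ × 2 × 150 = 0.09930 m
Layer 2: 590 × 0.45 × 1.91×10⁻⁴ = 0.0507105 m
Layer 3: 0.92×10⁻⁴ × 0.37 × 1400 = 0.047656 m
Δh = 0.09930 + 0.0507105 + 0.047656 = 0.1976665 m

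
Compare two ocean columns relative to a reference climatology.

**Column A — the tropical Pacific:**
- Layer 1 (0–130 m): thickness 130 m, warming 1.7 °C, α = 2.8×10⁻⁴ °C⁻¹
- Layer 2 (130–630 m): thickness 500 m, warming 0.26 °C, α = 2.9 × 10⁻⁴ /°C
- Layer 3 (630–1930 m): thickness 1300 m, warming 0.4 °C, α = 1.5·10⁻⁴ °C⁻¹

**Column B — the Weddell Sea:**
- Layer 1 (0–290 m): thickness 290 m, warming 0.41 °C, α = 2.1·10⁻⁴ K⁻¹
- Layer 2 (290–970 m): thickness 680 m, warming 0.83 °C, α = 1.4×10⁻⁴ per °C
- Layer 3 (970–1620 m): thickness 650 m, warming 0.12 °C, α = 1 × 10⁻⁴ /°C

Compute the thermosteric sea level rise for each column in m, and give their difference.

A Layer 1: 1.7 × 130 × 2.8×10⁻⁴ = 0.06188 m
A 130–630 m: 500 × 2.9×10⁻⁴ × 0.26 = 0.03770 m
A Layer 3: 0.4 × 1.5×10⁻⁴ × 1300 = 0.07800 m
A total: 0.17758 m
B 0–290 m: 290 × 0.41 × 2.1×10⁻⁴ = 0.024969 m
B 680 × 1.4×10⁻⁴ × 0.83 = 0.079016 m
B Layer 3: 1×10⁻⁴ × 650 × 0.12 = 0.00780 m
B total: 0.111785 m
Difference: 0.17758 − 0.111785 = 0.065795 m

Δh_A ≈ 0.18 m, Δh_B ≈ 0.11 m; difference ≈ 0.066 m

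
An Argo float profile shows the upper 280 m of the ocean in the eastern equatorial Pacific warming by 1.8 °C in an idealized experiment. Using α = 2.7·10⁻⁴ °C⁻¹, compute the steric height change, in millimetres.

Δh = αΔT·H = 2.7×10⁻⁴ × 1.8 × 280 = 0.13608 m

140 mm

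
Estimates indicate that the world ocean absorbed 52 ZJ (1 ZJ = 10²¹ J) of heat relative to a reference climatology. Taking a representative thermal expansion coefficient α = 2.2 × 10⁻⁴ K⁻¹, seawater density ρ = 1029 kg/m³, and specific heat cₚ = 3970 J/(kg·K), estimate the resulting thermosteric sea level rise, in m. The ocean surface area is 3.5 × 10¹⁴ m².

Per unit area: Q = 52×10²¹ / (3.5×10¹⁴) ≈ 1.486×10⁸ J/m²
Δh = αQ/(ρcₚ) = 2.2×10⁻⁴ × 1.486×10⁸ / (1029 × 3970) ≈ 0.0080027 m

Δh ≈ 0.0080 m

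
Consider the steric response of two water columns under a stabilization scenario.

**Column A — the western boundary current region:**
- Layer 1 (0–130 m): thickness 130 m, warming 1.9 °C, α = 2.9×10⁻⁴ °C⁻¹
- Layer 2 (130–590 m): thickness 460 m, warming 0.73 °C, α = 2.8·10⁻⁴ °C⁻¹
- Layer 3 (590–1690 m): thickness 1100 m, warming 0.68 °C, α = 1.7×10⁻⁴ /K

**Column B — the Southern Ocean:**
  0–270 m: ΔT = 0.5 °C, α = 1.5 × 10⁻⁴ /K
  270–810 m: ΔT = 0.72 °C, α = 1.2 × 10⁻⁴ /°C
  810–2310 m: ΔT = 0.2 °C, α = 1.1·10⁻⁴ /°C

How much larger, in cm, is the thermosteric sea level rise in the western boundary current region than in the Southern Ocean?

19.3 cm larger

A Layer 1: 2.9×10⁻⁴ × 1.9 × 130 = 0.07163 m
A 2.8×10⁻⁴ × 460 × 0.73 = 0.094024 m
A 0.68 × 1.7×10⁻⁴ × 1100 = 0.12716 m
A total: 0.292814 m
B Layer 1: 270 × 0.5 × 1.5×10⁻⁴ = 0.02025 m
B 540 × 1.2×10⁻⁴ × 0.72 = 0.046656 m
B 1.1×10⁻⁴ × 0.2 × 1500 = 0.03300 m
B total: 0.099906 m
Difference: 0.292814 − 0.099906 = 0.192908 m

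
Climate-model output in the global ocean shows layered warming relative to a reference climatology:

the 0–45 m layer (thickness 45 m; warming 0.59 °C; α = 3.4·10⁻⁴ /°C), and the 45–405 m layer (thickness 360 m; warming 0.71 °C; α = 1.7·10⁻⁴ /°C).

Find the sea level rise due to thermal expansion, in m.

Layer 1: 45 × 0.59 × 3.4×10⁻⁴ = 0.009027 m
0.71 × 360 × 1.7×10⁻⁴ = 0.043452 m
Δh = 0.009027 + 0.043452 = 0.052479 m ≈ 0.052 m

Δh ≈ 0.052 m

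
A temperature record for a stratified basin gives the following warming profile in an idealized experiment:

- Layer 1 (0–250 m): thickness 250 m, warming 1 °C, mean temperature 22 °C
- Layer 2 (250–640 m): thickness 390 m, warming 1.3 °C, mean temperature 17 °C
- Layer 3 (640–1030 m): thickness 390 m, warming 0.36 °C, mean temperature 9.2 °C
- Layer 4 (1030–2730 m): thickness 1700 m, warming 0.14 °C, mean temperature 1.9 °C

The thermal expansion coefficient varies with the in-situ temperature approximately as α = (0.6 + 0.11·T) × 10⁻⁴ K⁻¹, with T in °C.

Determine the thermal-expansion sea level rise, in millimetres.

Δh = 243 mm

Layer 1: α = (0.6 + 0.11×22)×10⁻⁴ = 3.02×10⁻⁴ K⁻¹
Layer 2: α = (0.6 + 0.11×17)×10⁻⁴ = 2.47×10⁻⁴ K⁻¹
Layer 3: α = (0.6 + 0.11×9.2)×10⁻⁴ = 1.612×10⁻⁴ K⁻¹
Layer 4: α = (0.6 + 0.11×1.9)×10⁻⁴ = 0.809×10⁻⁴ K⁻¹
0–250 m: 1 × 3.02×10⁻⁴ × 250 = 0.07550 m
Layer 2: 390 × 1.3 × 2.47×10⁻⁴ = 0.125229 m
640–1030 m: 0.36 × 390 × 1.612×10⁻⁴ = 0.02263248 m
0.809×10⁻⁴ × 0.14 × 1700 = 0.0192542 m
Δh = 0.07550 + 0.125229 + 0.02263248 + 0.0192542 = 0.24261568 m ≈ 243 mm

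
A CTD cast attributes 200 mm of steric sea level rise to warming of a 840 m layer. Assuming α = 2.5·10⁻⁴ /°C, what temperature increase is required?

ΔT ≈ 0.952 °C

ΔT = Δh/(αH) = 0.2 / (2.5×10⁻⁴ × 840) ≈ 0.9524 °C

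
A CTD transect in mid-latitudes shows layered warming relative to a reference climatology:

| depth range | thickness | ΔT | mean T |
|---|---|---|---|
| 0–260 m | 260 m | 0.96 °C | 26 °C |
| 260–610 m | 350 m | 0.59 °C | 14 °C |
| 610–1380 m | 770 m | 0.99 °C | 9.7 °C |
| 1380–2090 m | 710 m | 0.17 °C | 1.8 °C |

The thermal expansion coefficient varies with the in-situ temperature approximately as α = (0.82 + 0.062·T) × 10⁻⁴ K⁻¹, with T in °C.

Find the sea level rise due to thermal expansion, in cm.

Layer 1: α = (0.82 + 0.062×26)×10⁻⁴ = 2.432×10⁻⁴ K⁻¹
Layer 2: α = (0.82 + 0.062×14)×10⁻⁴ = 1.688×10⁻⁴ K⁻¹
Layer 3: α = (0.82 + 0.062×9.7)×10⁻⁴ = 1.4214×10⁻⁴ K⁻¹
Layer 4: α = (0.82 + 0.062×1.8)×10⁻⁴ = 0.9316×10⁻⁴ K⁻¹
260 × 2.432×10⁻⁴ × 0.96 = 0.06070272 m
Layer 2: 350 × 0.59 × 1.688×10⁻⁴ = 0.0348572 m
610–1380 m: 1.4214×10⁻⁴ × 0.99 × 770 = 0.108353322 m
1380–2090 m: 0.9316×10⁻⁴ × 0.17 × 710 = 0.011244412 m
Δh = 0.06070272 + 0.0348572 + 0.108353322 + 0.011244412 = 0.215157654 m

21.5 cm of thermosteric rise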